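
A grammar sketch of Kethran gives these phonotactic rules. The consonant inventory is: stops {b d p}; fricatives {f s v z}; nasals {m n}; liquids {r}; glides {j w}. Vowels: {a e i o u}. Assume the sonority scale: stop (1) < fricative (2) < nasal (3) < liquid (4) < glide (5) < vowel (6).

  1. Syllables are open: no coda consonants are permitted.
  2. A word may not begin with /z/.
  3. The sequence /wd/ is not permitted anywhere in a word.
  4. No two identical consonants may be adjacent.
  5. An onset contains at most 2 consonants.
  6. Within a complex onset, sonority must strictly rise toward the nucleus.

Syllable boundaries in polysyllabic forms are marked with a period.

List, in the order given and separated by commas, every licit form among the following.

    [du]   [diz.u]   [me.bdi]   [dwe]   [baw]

[du] — σ1 onset /d/, coda /∅/ ok → licit
[diz.u] — violates constraint 1: syllable 1 coda /z/ has 1 consonant (> 0) → illicit
[me.bdi] — violates constraint 6: syllable 2 onset /bd/: /b/ (stop, 1) → /d/ (stop, 1) does not rise → illicit
[dwe] — σ1 onset /dw/ (1→5 rises), coda /∅/ ok → licit
[baw] — violates constraint 1: syllable 1 coda /w/ has 1 consonant (> 0) → illicit

[du], [dwe]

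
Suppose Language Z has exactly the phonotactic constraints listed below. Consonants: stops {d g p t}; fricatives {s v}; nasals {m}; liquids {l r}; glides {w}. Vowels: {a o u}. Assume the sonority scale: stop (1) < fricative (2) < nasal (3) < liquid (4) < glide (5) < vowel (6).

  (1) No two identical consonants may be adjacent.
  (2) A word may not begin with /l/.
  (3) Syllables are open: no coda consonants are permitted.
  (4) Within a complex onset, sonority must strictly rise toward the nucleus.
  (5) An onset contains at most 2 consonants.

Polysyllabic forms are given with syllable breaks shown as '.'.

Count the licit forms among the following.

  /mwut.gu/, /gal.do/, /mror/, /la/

0

/mwut.gu/ — violates constraint 3: syllable 1 coda /t/ has 1 consonant (> 0) → illicit
/gal.do/ — violates constraint 3: syllable 1 coda /l/ has 1 consonant (> 0) → illicit
/mror/ — violates constraint 3: syllable 1 coda /r/ has 1 consonant (> 0) → illicit
/la/ — violates constraint 2: word begins with /l/ → illicit
No form is licit → 0.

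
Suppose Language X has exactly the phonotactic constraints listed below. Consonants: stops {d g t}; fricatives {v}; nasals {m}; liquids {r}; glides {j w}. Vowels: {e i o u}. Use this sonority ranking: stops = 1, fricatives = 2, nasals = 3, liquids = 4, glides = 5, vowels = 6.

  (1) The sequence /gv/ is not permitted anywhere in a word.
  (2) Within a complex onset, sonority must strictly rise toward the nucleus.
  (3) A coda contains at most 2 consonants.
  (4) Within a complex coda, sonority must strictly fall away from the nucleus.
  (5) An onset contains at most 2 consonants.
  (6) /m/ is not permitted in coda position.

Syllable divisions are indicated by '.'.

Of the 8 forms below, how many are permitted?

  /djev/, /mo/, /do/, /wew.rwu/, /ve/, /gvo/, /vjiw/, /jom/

/djev/ — σ1 onset /dj/ (1→5 rises), coda /v/ ok → permitted
/mo/ — σ1 onset /m/, coda /∅/ ok → permitted
/do/ — σ1 onset /d/, coda /∅/ ok → permitted
/wew.rwu/ — σ1 onset /w/, coda /w/ ok; σ2 onset /rw/ (4→5 rises), coda /∅/ ok → permitted
/ve/ — σ1 onset /v/, coda /∅/ ok → permitted
/gvo/ — violates constraint 1: contains banned sequence /gv/ → not permitted
/vjiw/ — σ1 onset /vj/ (2→5 rises), coda /w/ ok → permitted
/jom/ — violates constraint 6: syllable 1 coda contains /m/ → not permitted
Permitted: /djev/, /mo/, /do/, /wew.rwu/, /ve/, /vjiw/ → 6.

6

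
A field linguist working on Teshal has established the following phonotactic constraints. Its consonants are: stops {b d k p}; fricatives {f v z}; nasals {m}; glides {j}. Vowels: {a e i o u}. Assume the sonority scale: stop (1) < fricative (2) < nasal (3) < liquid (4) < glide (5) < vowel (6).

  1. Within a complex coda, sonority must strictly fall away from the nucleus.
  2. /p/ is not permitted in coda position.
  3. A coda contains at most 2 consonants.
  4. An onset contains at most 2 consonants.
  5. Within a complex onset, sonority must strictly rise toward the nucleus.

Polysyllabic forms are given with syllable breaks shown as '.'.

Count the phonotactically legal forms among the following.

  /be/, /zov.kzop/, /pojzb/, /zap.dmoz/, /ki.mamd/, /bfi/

/be/ — σ1 onset /b/, coda /∅/ ok → phonotactically legal
/zov.kzop/ — violates constraint 2: syllable 2 coda contains /p/ → phonotactically illegal
/pojzb/ — violates constraint 3: syllable 1 coda /jzb/ has 3 consonants (> 2) → phonotactically illegal
/zap.dmoz/ — violates constraint 2: syllable 1 coda contains /p/ → phonotactically illegal
/ki.mamd/ — σ1 onset /k/, coda /∅/ ok; σ2 onset /m/, coda /md/ (3→1 falls) ok → phonotactically legal
/bfi/ — σ1 onset /bf/ (1→2 rises), coda /∅/ ok → phonotactically legal
Phonotactically legal: /be/, /ki.mamd/, /bfi/ → 3.

3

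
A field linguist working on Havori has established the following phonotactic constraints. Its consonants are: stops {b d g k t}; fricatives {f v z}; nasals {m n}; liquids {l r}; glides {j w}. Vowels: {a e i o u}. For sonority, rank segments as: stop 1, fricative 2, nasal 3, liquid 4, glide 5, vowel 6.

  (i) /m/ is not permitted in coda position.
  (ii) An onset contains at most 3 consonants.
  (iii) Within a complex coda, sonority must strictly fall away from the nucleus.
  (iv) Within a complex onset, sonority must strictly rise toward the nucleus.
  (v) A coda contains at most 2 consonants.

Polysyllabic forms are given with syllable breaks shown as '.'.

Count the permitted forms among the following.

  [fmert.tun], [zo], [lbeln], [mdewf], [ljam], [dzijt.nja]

[fmert.tun] — σ1 onset /fm/ (2→3 rises), coda /rt/ (4→1 falls) ok; σ2 onset /t/, coda /n/ ok → permitted
[zo] — σ1 onset /z/, coda /∅/ ok → permitted
[lbeln] — violates constraint (iv): syllable 1 onset /lb/: /l/ (liquid, 4) → /b/ (stop, 1) does not rise → not permitted
[mdewf] — violates constraint (iv): syllable 1 onset /md/: /m/ (nasal, 3) → /d/ (stop, 1) does not rise → not permitted
[ljam] — violates constraint (i): syllable 1 coda contains /m/ → not permitted
[dzijt.nja] — σ1 onset /dz/ (1→2 rises), coda /jt/ (5→1 falls) ok; σ2 onset /nj/ (3→5 rises), coda /∅/ ok → permitted
Permitted: [fmert.tun], [zo], [dzijt.nja] → 3.

3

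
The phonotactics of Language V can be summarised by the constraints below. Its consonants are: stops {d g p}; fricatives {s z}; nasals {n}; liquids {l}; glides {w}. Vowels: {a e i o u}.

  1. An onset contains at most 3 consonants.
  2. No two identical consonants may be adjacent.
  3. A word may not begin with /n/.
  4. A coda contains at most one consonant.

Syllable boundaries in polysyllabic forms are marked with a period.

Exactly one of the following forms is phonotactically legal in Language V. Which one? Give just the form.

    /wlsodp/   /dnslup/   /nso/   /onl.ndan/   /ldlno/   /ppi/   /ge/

/wlsodp/ — violates constraint 4: syllable 1 coda /dp/ has 2 consonants (> 1) → phonotactically illegal
/dnslup/ — violates constraint 1: syllable 1 onset /dnsl/ has 4 consonants (> 3) → phonotactically illegal
/nso/ — violates constraint 3: word begins with /n/ → phonotactically illegal
/onl.ndan/ — violates constraint 4: syllable 1 coda /nl/ has 2 consonants (> 1) → phonotactically illegal
/ldlno/ — violates constraint 1: syllable 1 onset /ldln/ has 4 consonants (> 3) → phonotactically illegal
/ppi/ — violates constraint 2: adjacent identical consonants /pp/ → phonotactically illegal
/ge/ — σ1 onset /g/, coda /∅/ ok → phonotactically legal

/ge/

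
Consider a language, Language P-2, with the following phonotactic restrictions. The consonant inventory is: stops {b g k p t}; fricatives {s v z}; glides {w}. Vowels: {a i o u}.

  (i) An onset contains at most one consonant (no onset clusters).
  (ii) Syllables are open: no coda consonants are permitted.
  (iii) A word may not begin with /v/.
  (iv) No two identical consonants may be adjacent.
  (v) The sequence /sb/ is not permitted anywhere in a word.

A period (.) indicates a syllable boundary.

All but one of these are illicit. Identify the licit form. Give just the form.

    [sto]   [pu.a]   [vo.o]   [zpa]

[sto] — violates constraint (i): syllable 1 onset /st/ has 2 consonants (> 1) → illicit
[pu.a] — σ1 onset /p/, coda /∅/ ok; σ2 onset /∅/, coda /∅/ ok → licit
[vo.o] — violates constraint (iii): word begins with /v/ → illicit
[zpa] — violates constraint (i): syllable 1 onset /zp/ has 2 consonants (> 1) → illicit

[pu.a]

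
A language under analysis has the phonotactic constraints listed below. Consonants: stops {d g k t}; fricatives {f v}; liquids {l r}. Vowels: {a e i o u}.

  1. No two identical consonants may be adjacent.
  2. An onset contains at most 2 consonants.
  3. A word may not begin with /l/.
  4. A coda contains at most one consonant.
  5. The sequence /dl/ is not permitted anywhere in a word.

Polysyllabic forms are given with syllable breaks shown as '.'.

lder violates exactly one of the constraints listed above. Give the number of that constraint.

lder: word begins with /l/.
This is a violation of constraint 3: "A word may not begin with /l/."
The remaining constraints (1, 2, 4, 5) are satisfied.

3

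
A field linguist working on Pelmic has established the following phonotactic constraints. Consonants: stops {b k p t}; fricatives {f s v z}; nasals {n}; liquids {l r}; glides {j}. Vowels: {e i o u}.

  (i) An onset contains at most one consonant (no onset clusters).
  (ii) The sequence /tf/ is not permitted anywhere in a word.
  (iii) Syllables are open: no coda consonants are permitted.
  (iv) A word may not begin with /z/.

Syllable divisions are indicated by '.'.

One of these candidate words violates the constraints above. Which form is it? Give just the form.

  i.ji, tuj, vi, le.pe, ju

tuj

i.ji — σ1 onset /∅/, coda /∅/ ok; σ2 onset /j/, coda /∅/ ok → well-formed
tuj — violates constraint (iii): syllable 1 coda /j/ has 1 consonant (> 0) → ill-formed
vi — σ1 onset /v/, coda /∅/ ok → well-formed
le.pe — σ1 onset /l/, coda /∅/ ok; σ2 onset /p/, coda /∅/ ok → well-formed
ju — σ1 onset /j/, coda /∅/ ok → well-formed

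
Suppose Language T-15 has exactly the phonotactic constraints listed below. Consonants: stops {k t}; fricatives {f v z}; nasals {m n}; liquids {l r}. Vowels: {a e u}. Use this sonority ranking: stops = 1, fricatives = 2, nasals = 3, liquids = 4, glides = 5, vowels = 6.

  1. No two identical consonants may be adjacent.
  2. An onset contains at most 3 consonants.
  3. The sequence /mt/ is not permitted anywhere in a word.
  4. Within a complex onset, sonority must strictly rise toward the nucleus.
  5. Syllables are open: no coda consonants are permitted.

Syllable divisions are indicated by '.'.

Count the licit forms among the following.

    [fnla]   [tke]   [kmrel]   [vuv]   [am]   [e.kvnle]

[fnla] — σ1 onset /fnl/ (2→3→4 rises), coda /∅/ ok → licit
[tke] — violates constraint 4: syllable 1 onset /tk/: /t/ (stop, 1) → /k/ (stop, 1) does not rise → illicit
[kmrel] — violates constraint 5: syllable 1 coda /l/ has 1 consonant (> 0) → illicit
[vuv] — violates constraint 5: syllable 1 coda /v/ has 1 consonant (> 0) → illicit
[am] — violates constraint 5: syllable 1 coda /m/ has 1 consonant (> 0) → illicit
[e.kvnle] — violates constraint 2: syllable 2 onset /kvnl/ has 4 consonants (> 3) → illicit
Licit: [fnla] → 1.

1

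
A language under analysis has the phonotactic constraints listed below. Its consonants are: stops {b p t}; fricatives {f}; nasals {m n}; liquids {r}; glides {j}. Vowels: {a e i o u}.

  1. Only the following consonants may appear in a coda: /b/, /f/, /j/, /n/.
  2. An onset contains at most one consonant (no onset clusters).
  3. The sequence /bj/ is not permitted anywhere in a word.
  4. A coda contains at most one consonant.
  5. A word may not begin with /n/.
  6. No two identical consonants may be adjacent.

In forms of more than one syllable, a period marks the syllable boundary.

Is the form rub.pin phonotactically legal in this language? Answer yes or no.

yes

rub.pin — σ1 onset /r/, coda /b/ ok; σ2 onset /p/, coda /n/ ok → phonotactically legal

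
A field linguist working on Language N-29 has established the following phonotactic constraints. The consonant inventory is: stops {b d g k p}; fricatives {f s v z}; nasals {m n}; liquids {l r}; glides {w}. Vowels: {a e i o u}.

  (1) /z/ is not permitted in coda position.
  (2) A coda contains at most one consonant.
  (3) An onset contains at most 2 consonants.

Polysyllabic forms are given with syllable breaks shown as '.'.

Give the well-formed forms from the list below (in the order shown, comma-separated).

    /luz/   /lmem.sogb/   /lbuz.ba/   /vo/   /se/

/luz/ — violates constraint 1: syllable 1 coda contains /z/ → ill-formed
/lmem.sogb/ — violates constraint 2: syllable 2 coda /gb/ has 2 consonants (> 1) → ill-formed
/lbuz.ba/ — violates constraint 1: syllable 1 coda contains /z/ → ill-formed
/vo/ — σ1 onset /v/, coda /∅/ ok → well-formed
/se/ — σ1 onset /s/, coda /∅/ ok → well-formed

/vo/, /se/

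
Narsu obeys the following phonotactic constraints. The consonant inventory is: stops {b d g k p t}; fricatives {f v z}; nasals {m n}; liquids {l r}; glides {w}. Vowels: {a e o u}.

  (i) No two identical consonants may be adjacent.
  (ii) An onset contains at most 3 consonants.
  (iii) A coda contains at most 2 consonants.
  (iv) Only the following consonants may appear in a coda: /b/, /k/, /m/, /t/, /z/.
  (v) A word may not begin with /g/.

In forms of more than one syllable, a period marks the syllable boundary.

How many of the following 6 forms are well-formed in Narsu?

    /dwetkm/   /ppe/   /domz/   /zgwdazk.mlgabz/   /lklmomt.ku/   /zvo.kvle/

/dwetkm/ — violates constraint (iii): syllable 1 coda /tkm/ has 3 consonants (> 2) → ill-formed
/ppe/ — violates constraint (i): adjacent identical consonants /pp/ → ill-formed
/domz/ — σ1 onset /d/, coda /mz/ (2C) ok → well-formed
/zgwdazk.mlgabz/ — violates constraint (ii): syllable 1 onset /zgwd/ has 4 consonants (> 3) → ill-formed
/lklmomt.ku/ — violates constraint (ii): syllable 1 onset /lklm/ has 4 consonants (> 3) → ill-formed
/zvo.kvle/ — σ1 onset /zv/ (2C), coda /∅/ ok; σ2 onset /kvl/ (3C), coda /∅/ ok → well-formed
Well-formed: /domz/, /zvo.kvle/ → 2.

2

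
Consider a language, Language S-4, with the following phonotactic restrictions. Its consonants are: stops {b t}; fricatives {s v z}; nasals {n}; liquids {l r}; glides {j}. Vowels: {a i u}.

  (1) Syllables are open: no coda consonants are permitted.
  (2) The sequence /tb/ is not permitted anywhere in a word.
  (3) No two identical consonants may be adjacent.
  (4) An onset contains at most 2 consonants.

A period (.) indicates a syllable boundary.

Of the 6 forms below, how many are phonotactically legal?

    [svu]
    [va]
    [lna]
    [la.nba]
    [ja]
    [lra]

[svu] — σ1 onset /sv/ (2C), coda /∅/ ok → phonotactically legal
[va] — σ1 onset /v/, coda /∅/ ok → phonotactically legal
[lna] — σ1 onset /ln/ (2C), coda /∅/ ok → phonotactically legal
[la.nba] — σ1 onset /l/, coda /∅/ ok; σ2 onset /nb/ (2C), coda /∅/ ok → phonotactically legal
[ja] — σ1 onset /j/, coda /∅/ ok → phonotactically legal
[lra] — σ1 onset /lr/ (2C), coda /∅/ ok → phonotactically legal
Phonotactically legal: [svu], [va], [lna], [la.nba], [ja], [lra] → 6.

6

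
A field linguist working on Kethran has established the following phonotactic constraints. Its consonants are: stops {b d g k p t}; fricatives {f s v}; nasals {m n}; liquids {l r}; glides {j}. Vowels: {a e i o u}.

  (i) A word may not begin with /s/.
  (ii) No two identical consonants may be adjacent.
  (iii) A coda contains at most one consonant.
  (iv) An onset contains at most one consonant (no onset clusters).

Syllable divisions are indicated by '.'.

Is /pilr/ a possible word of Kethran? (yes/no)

/pilr/ — violates constraint (iii): syllable 1 coda /lr/ has 2 consonants (> 1) → ill-formed

no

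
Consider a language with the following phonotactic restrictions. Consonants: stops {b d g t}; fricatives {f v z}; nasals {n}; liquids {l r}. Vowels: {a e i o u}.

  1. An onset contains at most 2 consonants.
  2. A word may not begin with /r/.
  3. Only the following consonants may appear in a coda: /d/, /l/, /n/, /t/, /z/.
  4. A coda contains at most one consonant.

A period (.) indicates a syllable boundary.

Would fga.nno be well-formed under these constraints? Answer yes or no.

yes

fga.nno — σ1 onset /fg/ (2C), coda /∅/ ok; σ2 onset /nn/ (2C), coda /∅/ ok → well-formed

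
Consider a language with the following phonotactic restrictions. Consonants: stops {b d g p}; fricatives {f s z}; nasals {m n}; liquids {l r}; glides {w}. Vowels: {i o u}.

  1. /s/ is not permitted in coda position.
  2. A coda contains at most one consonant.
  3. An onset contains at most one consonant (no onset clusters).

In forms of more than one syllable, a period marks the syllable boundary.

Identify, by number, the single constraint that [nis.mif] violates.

[nis.mif]: syllable 1 coda contains /s/.
This is a violation of constraint 1: "/s/ is not permitted in coda position."
The remaining constraints (2, 3) are satisfied.

1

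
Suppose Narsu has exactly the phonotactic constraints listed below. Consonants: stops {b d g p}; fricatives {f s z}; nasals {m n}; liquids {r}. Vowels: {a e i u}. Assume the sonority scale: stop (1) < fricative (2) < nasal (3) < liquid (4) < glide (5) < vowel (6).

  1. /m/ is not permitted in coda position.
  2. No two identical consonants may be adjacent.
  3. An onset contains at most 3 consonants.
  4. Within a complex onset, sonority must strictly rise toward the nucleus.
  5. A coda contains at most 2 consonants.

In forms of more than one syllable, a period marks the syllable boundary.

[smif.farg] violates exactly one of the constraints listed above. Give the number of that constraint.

[smif.farg]: adjacent identical consonants /ff/.
This is a violation of constraint 2: "No two identical consonants may be adjacent."
The remaining constraints (1, 3, 4, 5) are satisfied.

2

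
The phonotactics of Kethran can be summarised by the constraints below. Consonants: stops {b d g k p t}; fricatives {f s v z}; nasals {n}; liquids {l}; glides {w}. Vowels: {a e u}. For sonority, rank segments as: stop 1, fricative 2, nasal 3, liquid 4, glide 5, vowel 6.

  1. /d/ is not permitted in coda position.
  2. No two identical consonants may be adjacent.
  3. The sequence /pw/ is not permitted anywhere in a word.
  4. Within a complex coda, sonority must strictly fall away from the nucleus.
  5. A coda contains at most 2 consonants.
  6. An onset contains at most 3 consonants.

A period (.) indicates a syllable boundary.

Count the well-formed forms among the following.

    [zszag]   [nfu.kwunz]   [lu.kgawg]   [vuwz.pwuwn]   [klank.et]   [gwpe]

[zszag] — σ1 onset /zsz/ (3C), coda /g/ ok → well-formed
[nfu.kwunz] — σ1 onset /nf/ (2C), coda /∅/ ok; σ2 onset /kw/ (2C), coda /nz/ (3→2 falls) ok → well-formed
[lu.kgawg] — σ1 onset /l/, coda /∅/ ok; σ2 onset /kg/ (2C), coda /wg/ (5→1 falls) ok → well-formed
[vuwz.pwuwn] — violates constraint 3: contains banned sequence /pw/ → ill-formed
[klank.et] — σ1 onset /kl/ (2C), coda /nk/ (3→1 falls) ok; σ2 onset /∅/, coda /t/ ok → well-formed
[gwpe] — σ1 onset /gwp/ (3C), coda /∅/ ok → well-formed
Well-formed: [zszag], [nfu.kwunz], [lu.kgawg], [klank.et], [gwpe] → 5.

5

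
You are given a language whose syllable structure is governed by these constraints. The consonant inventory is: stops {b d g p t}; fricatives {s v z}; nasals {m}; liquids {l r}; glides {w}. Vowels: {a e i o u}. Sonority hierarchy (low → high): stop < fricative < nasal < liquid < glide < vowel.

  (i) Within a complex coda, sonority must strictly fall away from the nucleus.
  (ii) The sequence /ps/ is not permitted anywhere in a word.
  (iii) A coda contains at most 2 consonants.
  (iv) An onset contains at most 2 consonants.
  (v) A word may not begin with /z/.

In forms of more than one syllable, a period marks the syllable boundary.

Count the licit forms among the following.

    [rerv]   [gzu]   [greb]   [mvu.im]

4

[rerv] — σ1 onset /r/, coda /rv/ (4→2 falls) ok → licit
[gzu] — σ1 onset /gz/ (2C), coda /∅/ ok → licit
[greb] — σ1 onset /gr/ (2C), coda /b/ ok → licit
[mvu.im] — σ1 onset /mv/ (2C), coda /∅/ ok; σ2 onset /∅/, coda /m/ ok → licit
Licit: [rerv], [gzu], [greb], [mvu.im] → 4.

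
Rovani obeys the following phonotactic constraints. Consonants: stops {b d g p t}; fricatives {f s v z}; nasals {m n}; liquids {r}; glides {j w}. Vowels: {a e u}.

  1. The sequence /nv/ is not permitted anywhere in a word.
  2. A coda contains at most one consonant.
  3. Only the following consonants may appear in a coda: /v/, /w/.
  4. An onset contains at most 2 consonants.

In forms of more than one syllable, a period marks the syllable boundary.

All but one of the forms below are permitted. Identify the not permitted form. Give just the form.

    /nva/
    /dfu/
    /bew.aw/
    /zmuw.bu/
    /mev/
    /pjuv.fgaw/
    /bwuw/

/nva/ — violates constraint 1: contains banned sequence /nv/ → not permitted
/dfu/ — σ1 onset /df/ (2C), coda /∅/ ok → permitted
/bew.aw/ — σ1 onset /b/, coda /w/ ok; σ2 onset /∅/, coda /w/ ok → permitted
/zmuw.bu/ — σ1 onset /zm/ (2C), coda /w/ ok; σ2 onset /b/, coda /∅/ ok → permitted
/mev/ — σ1 onset /m/, coda /v/ ok → permitted
/pjuv.fgaw/ — σ1 onset /pj/ (2C), coda /v/ ok; σ2 onset /fg/ (2C), coda /w/ ok → permitted
/bwuw/ — σ1 onset /bw/ (2C), coda /w/ ok → permitted

/nva/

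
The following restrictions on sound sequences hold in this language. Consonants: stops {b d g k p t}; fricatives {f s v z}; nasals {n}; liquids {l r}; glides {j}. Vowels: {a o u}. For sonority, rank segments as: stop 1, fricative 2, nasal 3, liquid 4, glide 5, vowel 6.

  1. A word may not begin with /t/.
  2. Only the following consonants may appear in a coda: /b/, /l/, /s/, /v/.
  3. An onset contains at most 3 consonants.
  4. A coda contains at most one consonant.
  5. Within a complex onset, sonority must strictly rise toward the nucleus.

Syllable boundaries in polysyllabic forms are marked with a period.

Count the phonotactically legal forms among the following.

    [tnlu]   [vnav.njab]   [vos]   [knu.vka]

[tnlu] — violates constraint 1: word begins with /t/ → phonotactically illegal
[vnav.njab] — σ1 onset /vn/ (2→3 rises), coda /v/ ok; σ2 onset /nj/ (3→5 rises), coda /b/ ok → phonotactically legal
[vos] — σ1 onset /v/, coda /s/ ok → phonotactically legal
[knu.vka] — violates constraint 5: syllable 2 onset /vk/: /v/ (fricative, 2) → /k/ (stop, 1) does not rise → phonotactically illegal
Phonotactically legal: [vnav.njab], [vos] → 2.

2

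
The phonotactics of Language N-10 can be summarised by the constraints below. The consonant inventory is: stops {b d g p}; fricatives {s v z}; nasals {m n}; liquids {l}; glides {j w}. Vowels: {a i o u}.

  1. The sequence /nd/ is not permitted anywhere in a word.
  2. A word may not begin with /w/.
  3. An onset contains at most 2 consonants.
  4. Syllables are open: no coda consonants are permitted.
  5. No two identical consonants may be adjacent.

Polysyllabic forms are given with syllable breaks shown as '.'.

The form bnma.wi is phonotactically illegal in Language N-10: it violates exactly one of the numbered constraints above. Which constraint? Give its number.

3

bnma.wi: syllable 1 onset /bnm/ has 3 consonants (> 2).
This is a violation of constraint 3: "An onset contains at most 2 consonants."
The remaining constraints (1, 2, 4, 5) are satisfied.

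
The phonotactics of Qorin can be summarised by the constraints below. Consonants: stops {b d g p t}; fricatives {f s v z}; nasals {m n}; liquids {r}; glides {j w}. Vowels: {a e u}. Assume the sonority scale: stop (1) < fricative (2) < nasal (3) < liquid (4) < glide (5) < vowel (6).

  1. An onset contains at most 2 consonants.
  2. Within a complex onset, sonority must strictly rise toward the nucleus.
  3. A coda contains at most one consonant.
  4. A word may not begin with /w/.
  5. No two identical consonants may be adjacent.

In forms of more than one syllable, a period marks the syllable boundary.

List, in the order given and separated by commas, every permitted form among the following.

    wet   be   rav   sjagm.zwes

wet — violates constraint 4: word begins with /w/ → not permitted
be — σ1 onset /b/, coda /∅/ ok → permitted
rav — σ1 onset /r/, coda /v/ ok → permitted
sjagm.zwes — violates constraint 3: syllable 1 coda /gm/ has 2 consonants (> 1) → not permitted

be, rav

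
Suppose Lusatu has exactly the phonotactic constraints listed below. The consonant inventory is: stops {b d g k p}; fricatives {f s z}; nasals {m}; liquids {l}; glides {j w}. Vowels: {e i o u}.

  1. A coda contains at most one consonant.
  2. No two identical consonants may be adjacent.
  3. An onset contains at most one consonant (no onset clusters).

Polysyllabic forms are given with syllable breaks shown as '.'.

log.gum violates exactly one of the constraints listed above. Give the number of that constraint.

2

log.gum: adjacent identical consonants /gg/.
This is a violation of constraint 2: "No two identical consonants may be adjacent."
The remaining constraints (1, 3) are satisfied.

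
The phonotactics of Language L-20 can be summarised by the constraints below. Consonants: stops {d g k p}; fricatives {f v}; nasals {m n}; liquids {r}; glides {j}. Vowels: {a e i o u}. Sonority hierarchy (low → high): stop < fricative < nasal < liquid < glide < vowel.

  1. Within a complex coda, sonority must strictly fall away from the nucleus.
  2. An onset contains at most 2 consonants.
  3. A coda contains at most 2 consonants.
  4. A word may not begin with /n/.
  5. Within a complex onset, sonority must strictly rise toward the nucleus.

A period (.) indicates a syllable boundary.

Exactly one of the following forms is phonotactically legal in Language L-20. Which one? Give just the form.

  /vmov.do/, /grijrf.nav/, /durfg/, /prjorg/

/vmov.do/ — σ1 onset /vm/ (2→3 rises), coda /v/ ok; σ2 onset /d/, coda /∅/ ok → phonotactically legal
/grijrf.nav/ — violates constraint 3: syllable 1 coda /jrf/ has 3 consonants (> 2) → phonotactically illegal
/durfg/ — violates constraint 3: syllable 1 coda /rfg/ has 3 consonants (> 2) → phonotactically illegal
/prjorg/ — violates constraint 2: syllable 1 onset /prj/ has 3 consonants (> 2) → phonotactically illegal

/vmov.do/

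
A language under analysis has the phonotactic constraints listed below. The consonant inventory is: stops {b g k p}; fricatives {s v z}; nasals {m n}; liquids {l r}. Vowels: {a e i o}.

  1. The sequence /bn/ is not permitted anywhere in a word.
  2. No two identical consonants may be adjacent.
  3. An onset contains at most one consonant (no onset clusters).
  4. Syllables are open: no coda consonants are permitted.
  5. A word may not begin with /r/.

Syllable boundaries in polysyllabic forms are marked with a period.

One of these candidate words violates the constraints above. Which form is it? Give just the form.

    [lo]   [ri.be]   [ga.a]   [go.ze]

[ri.be]

[lo] — σ1 onset /l/, coda /∅/ ok → licit
[ri.be] — violates constraint 5: word begins with /r/ → illicit
[ga.a] — σ1 onset /g/, coda /∅/ ok; σ2 onset /∅/, coda /∅/ ok → licit
[go.ze] — σ1 onset /g/, coda /∅/ ok; σ2 onset /z/, coda /∅/ ok → licit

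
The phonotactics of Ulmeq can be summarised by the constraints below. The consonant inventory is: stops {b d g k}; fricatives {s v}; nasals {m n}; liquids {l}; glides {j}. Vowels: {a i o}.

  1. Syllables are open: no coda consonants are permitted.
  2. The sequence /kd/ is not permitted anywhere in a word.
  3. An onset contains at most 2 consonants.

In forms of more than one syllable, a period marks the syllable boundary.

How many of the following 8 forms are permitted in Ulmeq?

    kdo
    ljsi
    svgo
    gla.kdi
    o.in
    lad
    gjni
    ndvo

kdo — violates constraint 2: contains banned sequence /kd/ → not permitted
ljsi — violates constraint 3: syllable 1 onset /ljs/ has 3 consonants (> 2) → not permitted
svgo — violates constraint 3: syllable 1 onset /svg/ has 3 consonants (> 2) → not permitted
gla.kdi — violates constraint 2: contains banned sequence /kd/ → not permitted
o.in — violates constraint 1: syllable 2 coda /n/ has 1 consonant (> 0) → not permitted
lad — violates constraint 1: syllable 1 coda /d/ has 1 consonant (> 0) → not permitted
gjni — violates constraint 3: syllable 1 onset /gjn/ has 3 consonants (> 2) → not permitted
ndvo — violates constraint 3: syllable 1 onset /ndv/ has 3 consonants (> 2) → not permitted
No form is permitted → 0.

0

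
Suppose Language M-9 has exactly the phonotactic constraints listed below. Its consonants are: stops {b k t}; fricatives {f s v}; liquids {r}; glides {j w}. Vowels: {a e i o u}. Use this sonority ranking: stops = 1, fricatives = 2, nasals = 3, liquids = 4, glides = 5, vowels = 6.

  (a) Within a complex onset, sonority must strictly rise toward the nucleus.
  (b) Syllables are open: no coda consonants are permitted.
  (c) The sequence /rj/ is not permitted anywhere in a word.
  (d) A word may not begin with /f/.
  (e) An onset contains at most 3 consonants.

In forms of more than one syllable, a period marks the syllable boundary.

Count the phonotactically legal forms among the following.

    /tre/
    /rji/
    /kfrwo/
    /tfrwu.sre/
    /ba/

/tre/ — σ1 onset /tr/ (1→4 rises), coda /∅/ ok → phonotactically legal
/rji/ — violates constraint (c): contains banned sequence /rj/ → phonotactically illegal
/kfrwo/ — violates constraint (e): syllable 1 onset /kfrw/ has 4 consonants (> 3) → phonotactically illegal
/tfrwu.sre/ — violates constraint (e): syllable 1 onset /tfrw/ has 4 consonants (> 3) → phonotactically illegal
/ba/ — σ1 onset /b/, coda /∅/ ok → phonotactically legal
Phonotactically legal: /tre/, /ba/ → 2.

2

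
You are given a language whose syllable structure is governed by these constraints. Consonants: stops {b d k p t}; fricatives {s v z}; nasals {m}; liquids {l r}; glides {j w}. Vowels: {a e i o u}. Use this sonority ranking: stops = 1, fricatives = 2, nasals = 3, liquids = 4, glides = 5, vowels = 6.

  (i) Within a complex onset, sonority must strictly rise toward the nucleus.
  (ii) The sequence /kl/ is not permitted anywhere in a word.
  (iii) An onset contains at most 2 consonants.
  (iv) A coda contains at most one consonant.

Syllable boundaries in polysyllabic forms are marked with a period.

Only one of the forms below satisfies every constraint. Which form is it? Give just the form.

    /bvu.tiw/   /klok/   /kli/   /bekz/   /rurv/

/bvu.tiw/

/bvu.tiw/ — σ1 onset /bv/ (1→2 rises), coda /∅/ ok; σ2 onset /t/, coda /w/ ok → phonotactically legal
/klok/ — violates constraint (ii): contains banned sequence /kl/ → phonotactically illegal
/kli/ — violates constraint (ii): contains banned sequence /kl/ → phonotactically illegal
/bekz/ — violates constraint (iv): syllable 1 coda /kz/ has 2 consonants (> 1) → phonotactically illegal
/rurv/ — violates constraint (iv): syllable 1 coda /rv/ has 2 consonants (> 1) → phonotactically illegal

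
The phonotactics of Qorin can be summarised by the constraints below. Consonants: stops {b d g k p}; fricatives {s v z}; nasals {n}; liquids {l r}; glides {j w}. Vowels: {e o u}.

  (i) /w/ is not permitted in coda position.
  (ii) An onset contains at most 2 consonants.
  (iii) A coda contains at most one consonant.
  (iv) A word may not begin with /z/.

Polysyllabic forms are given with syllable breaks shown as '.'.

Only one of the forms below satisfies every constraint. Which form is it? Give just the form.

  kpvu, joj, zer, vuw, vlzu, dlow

joj

kpvu — violates constraint (ii): syllable 1 onset /kpv/ has 3 consonants (> 2) → not permitted
joj — σ1 onset /j/, coda /j/ ok → permitted
zer — violates constraint (iv): word begins with /z/ → not permitted
vuw — violates constraint (i): syllable 1 coda contains /w/ → not permitted
vlzu — violates constraint (ii): syllable 1 onset /vlz/ has 3 consonants (> 2) → not permitted
dlow — violates constraint (i): syllable 1 coda contains /w/ → not permitted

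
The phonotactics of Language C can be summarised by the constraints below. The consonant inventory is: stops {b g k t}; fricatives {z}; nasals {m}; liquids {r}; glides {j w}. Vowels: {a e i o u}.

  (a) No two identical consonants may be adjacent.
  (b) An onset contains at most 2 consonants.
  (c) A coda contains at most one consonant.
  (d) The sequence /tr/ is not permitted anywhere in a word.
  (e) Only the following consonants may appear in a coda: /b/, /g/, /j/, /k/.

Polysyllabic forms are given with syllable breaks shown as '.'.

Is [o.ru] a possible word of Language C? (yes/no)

[o.ru] — σ1 onset /∅/, coda /∅/ ok; σ2 onset /r/, coda /∅/ ok → licit

yes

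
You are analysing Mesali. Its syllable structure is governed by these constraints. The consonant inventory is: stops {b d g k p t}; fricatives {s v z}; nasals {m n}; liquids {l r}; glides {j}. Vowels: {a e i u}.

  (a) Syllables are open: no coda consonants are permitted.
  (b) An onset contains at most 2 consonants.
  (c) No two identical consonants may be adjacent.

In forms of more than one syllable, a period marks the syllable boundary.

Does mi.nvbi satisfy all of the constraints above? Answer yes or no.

no

mi.nvbi — violates constraint (b): syllable 2 onset /nvb/ has 3 consonants (> 2) → ill-formed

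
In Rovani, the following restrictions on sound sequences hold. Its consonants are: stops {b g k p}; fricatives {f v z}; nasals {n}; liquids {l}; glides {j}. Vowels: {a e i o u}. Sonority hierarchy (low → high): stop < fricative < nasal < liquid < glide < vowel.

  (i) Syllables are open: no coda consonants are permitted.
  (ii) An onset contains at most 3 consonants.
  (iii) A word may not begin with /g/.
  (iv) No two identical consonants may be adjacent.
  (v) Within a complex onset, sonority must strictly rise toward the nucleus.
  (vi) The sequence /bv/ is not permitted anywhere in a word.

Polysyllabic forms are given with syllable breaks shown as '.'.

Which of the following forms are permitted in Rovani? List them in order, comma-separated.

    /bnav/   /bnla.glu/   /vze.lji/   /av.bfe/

/bnla.glu/

/bnav/ — violates constraint (i): syllable 1 coda /v/ has 1 consonant (> 0) → not permitted
/bnla.glu/ — σ1 onset /bnl/ (1→3→4 rises), coda /∅/ ok; σ2 onset /gl/ (1→4 rises), coda /∅/ ok → permitted
/vze.lji/ — violates constraint (v): syllable 1 onset /vz/: /v/ (fricative, 2) → /z/ (fricative, 2) does not rise → not permitted
/av.bfe/ — violates constraint (i): syllable 1 coda /v/ has 1 consonant (> 0) → not permitted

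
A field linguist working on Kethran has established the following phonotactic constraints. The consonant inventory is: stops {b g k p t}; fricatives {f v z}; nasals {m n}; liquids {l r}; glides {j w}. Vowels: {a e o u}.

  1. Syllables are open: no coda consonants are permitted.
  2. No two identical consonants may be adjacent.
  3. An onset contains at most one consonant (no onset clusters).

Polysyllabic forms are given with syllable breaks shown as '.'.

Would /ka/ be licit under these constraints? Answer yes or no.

/ka/ — σ1 onset /k/, coda /∅/ ok → licit

yes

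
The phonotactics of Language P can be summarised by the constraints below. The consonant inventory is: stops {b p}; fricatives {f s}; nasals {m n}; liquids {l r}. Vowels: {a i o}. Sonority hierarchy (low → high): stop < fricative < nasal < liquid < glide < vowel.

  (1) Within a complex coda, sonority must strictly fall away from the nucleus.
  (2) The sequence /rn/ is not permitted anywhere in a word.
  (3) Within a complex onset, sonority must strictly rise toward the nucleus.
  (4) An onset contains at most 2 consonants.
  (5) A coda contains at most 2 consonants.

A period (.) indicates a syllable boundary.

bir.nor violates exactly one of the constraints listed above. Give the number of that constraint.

bir.nor: contains banned sequence /rn/.
This is a violation of constraint 2: "The sequence /rn/ is not permitted anywhere in a word."
The remaining constraints (1, 3, 4, 5) are satisfied.

2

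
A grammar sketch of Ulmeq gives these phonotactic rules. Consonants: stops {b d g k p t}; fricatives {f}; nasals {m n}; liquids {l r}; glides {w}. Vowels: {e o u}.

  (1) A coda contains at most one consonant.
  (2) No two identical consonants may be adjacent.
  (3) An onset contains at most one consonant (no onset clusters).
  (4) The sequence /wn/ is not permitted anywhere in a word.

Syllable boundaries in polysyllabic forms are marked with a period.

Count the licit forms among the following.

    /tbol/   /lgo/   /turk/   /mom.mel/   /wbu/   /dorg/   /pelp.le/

/tbol/ — violates constraint 3: syllable 1 onset /tb/ has 2 consonants (> 1) → illicit
/lgo/ — violates constraint 3: syllable 1 onset /lg/ has 2 consonants (> 1) → illicit
/turk/ — violates constraint 1: syllable 1 coda /rk/ has 2 consonants (> 1) → illicit
/mom.mel/ — violates constraint 2: adjacent identical consonants /mm/ → illicit
/wbu/ — violates constraint 3: syllable 1 onset /wb/ has 2 consonants (> 1) → illicit
/dorg/ — violates constraint 1: syllable 1 coda /rg/ has 2 consonants (> 1) → illicit
/pelp.le/ — violates constraint 1: syllable 1 coda /lp/ has 2 consonants (> 1) → illicit
No form is licit → 0.

0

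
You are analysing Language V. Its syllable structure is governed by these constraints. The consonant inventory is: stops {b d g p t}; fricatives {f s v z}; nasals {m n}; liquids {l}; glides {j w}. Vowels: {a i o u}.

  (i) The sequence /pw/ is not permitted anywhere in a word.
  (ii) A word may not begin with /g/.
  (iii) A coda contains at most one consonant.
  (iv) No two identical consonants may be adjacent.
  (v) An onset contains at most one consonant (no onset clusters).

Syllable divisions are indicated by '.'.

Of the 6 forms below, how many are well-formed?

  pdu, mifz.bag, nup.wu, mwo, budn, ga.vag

pdu — violates constraint (v): syllable 1 onset /pd/ has 2 consonants (> 1) → ill-formed
mifz.bag — violates constraint (iii): syllable 1 coda /fz/ has 2 consonants (> 1) → ill-formed
nup.wu — violates constraint (i): contains banned sequence /pw/ → ill-formed
mwo — violates constraint (v): syllable 1 onset /mw/ has 2 consonants (> 1) → ill-formed
budn — violates constraint (iii): syllable 1 coda /dn/ has 2 consonants (> 1) → ill-formed
ga.vag — violates constraint (ii): word begins with /g/ → ill-formed
No form is well-formed → 0.

0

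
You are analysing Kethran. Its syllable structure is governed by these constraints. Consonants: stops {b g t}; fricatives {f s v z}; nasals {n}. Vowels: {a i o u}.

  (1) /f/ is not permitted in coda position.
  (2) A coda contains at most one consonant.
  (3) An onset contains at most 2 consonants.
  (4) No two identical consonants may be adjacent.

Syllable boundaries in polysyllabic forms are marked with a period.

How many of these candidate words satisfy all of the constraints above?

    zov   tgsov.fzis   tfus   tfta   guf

zov — σ1 onset /z/, coda /v/ ok → well-formed
tgsov.fzis — violates constraint 3: syllable 1 onset /tgs/ has 3 consonants (> 2) → ill-formed
tfus — σ1 onset /tf/ (2C), coda /s/ ok → well-formed
tfta — violates constraint 3: syllable 1 onset /tft/ has 3 consonants (> 2) → ill-formed
guf — violates constraint 1: syllable 1 coda contains /f/ → ill-formed
Well-formed: zov, tfus → 2.

2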